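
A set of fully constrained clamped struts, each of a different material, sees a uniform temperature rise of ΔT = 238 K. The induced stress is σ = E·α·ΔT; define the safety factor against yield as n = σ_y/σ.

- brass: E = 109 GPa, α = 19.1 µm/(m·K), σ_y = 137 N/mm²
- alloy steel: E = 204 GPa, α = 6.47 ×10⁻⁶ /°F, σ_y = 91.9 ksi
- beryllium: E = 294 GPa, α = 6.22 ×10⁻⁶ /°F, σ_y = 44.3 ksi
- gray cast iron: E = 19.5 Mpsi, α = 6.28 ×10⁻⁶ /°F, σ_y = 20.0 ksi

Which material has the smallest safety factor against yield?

In consistent units (E in GPa, α in ×10⁻⁶/K, σ_y in MPa):
  brass: E = 109.0, α = 19.1, σ_y = 137.0 → σ = 495 MPa, n = 0.276
  alloy steel: E = 204.0, α = 11.6, σ_y = 633.6 → σ = 565 MPa, n = 1.12
  beryllium: E = 294.0, α = 11.2, σ_y = 305.4 → σ = 783 MPa, n = 0.390
  gray cast iron: E = 134.4, α = 11.3, σ_y = 137.9 → σ = 362 MPa, n = 0.381
Brass has the lowest safety factor, n = 0.276.

brass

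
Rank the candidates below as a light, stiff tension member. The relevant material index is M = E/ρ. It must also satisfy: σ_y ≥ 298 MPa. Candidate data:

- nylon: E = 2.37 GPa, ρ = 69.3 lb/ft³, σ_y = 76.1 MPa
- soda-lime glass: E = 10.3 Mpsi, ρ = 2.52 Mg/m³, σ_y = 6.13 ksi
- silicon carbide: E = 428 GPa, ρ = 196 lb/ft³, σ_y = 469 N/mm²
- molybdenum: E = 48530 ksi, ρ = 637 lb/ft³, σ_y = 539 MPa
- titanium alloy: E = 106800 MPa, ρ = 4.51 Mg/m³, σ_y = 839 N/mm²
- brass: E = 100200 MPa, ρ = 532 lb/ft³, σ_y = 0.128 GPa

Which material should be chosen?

silicon carbide

Screen on constraints: σ_y ≥ 298 MPa. Survivors: silicon carbide, molybdenum, titanium alloy.
Convert each candidate to consistent units, then evaluate M:
  silicon carbide: E = 428.0 GPa, ρ = 3140 kg/m³
  molybdenum: E = 334.6 GPa, ρ = 10200 kg/m³
  titanium alloy: E = 106.8 GPa, ρ = 4510 kg/m³
  silicon carbide: M = 136 MN·m/kg
  molybdenum: M = 32.8 MN·m/kg
  titanium alloy: M = 23.7 MN·m/kg
The maximum is for silicon carbide.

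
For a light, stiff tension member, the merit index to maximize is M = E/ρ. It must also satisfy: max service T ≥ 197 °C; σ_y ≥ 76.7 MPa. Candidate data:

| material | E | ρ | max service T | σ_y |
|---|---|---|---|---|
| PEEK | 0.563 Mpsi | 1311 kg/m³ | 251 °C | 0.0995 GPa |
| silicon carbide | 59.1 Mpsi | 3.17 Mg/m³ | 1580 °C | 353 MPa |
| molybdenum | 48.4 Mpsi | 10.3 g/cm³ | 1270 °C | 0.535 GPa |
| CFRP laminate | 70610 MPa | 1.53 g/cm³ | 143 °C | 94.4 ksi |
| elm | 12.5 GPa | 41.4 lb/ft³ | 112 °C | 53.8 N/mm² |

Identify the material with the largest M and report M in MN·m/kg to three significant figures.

Screen on constraints: max service T ≥ 197 °C; σ_y ≥ 76.7 MPa. Survivors: PEEK, silicon carbide, molybdenum.
Convert each candidate to consistent units, then evaluate M:
  PEEK: E = 3.882 GPa, ρ = 1311 kg/m³
  silicon carbide: E = 407.5 GPa, ρ = 3170 kg/m³
  molybdenum: E = 333.7 GPa, ρ = 10300 kg/m³
  silicon carbide: M = 129 MN·m/kg
  molybdenum: M = 32.4 MN·m/kg
  PEEK: M = 2.96 MN·m/kg
Silicon carbide ranks first.

silicon carbide, M = 129 MN·m/kg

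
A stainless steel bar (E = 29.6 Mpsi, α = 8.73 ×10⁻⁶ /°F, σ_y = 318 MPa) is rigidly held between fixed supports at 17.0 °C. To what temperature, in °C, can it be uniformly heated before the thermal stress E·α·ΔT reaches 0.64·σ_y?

80.5 °C

E = 29.6 Mpsi = 204.1 GPa.
α = 8.73×10⁻⁶/°F × 9/5 = 15.7×10⁻⁶/K.
E·α·ΔT = 203.5 MPa ⇒ ΔT = 203.5 / (204.1×10³ × 15.7×10⁻⁶) = 63.46 K.
T = 17.0 + 63.46 = 80.46 °C.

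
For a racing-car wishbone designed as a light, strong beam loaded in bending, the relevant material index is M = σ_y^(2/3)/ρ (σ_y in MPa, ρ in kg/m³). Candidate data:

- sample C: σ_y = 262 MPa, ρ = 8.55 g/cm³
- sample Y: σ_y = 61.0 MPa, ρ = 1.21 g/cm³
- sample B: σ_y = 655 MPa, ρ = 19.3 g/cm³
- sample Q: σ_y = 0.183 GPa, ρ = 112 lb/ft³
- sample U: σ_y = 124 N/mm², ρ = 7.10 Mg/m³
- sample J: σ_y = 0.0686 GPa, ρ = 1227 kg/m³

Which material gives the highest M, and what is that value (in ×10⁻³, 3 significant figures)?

Normalizing units and computing the index:
  sample C: σ_y = 262.0 MPa, ρ = 8550 kg/m³
  sample Y: σ_y = 61.00 MPa, ρ = 1210 kg/m³
  sample B: σ_y = 655.0 MPa, ρ = 19300 kg/m³
  sample Q: σ_y = 183.0 MPa, ρ = 1794 kg/m³
  sample U: σ_y = 124.0 MPa, ρ = 7100 kg/m³
  sample J: σ_y = 68.60 MPa, ρ = 1227 kg/m³
  sample Q: M = 18.0×10⁻³
  sample J: M = 13.7×10⁻³
  sample Y: M = 12.8×10⁻³
  sample C: M = 4.79×10⁻³
  sample B: M = 3.91×10⁻³
  sample U: M = 3.50×10⁻³
Sample Q ranks first.

sample Q, M = 18.0×10⁻³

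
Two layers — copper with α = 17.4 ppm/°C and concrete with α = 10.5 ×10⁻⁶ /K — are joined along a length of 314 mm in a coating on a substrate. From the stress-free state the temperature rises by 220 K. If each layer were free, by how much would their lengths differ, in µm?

Δα = |17.4 − 10.5|×10⁻⁶/K = 6.90×10⁻⁶/K.
ΔL_mismatch = Δα·L·ΔT = 6.90×10⁻⁶ × 314.0 mm × 220.0 K = 477 µm.

477 µm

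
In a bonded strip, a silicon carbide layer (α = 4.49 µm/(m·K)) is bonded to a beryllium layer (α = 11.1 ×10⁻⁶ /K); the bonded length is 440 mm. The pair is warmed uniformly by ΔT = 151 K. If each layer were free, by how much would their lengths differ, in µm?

Δα = |4.49 − 11.1|×10⁻⁶/K = 6.61×10⁻⁶/K.
ΔL_mismatch = Δα·L·ΔT = 6.61×10⁻⁶ × 440.0 mm × 151.0 K = 439 µm.

439 µm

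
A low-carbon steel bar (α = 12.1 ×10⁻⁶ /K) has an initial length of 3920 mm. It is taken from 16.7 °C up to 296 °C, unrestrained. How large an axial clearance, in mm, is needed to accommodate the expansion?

13.2 mm

ΔT = 296 − 16.7 = 279.3 K.
ΔL = α·L₀·ΔT = 12.1×10⁻⁶ × 3920 mm × 279.3 K = 13.2 mm.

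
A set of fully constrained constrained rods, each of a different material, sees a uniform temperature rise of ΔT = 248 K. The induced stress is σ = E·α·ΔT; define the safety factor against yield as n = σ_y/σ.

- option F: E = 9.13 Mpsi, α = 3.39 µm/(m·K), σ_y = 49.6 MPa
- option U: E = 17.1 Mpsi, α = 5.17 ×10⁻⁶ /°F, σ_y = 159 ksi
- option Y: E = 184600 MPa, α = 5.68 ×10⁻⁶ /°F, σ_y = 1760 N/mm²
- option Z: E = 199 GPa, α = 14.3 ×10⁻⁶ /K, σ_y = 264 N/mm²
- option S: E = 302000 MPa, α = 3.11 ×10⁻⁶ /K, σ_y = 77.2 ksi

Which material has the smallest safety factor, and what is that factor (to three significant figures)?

option Z, n = 0.374

Converting E to GPa, α to ×10⁻⁶/K, σ_y to MPa, then σ and n for each:
  option F: E = 62.95, α = 3.39, σ_y = 49.60 → σ = 52.9 MPa, n = 0.937
  option U: E = 117.9, α = 9.31, σ_y = 1096 → σ = 272 MPa, n = 4.03
  option Y: E = 184.6, α = 10.2, σ_y = 1760 → σ = 468 MPa, n = 3.76
  option Z: E = 199.0, α = 14.3, σ_y = 264.0 → σ = 706 MPa, n = 0.374
  option S: E = 302.0, α = 3.11, σ_y = 532.3 → σ = 233 MPa, n = 2.29
Option Z has the lowest safety factor, n = 0.374.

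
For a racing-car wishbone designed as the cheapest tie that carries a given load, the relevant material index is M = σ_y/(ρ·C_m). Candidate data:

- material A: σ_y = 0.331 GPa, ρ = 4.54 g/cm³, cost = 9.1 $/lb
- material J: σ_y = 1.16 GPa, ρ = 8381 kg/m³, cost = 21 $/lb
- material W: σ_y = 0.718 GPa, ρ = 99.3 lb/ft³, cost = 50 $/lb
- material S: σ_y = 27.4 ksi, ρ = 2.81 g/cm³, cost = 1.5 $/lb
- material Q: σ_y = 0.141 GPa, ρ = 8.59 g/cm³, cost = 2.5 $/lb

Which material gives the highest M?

In SI units:
  material A: σ_y = 331.0 MPa, ρ = 4540 kg/m³, cost = 20.06 $/kg
  material J: σ_y = 1160 MPa, ρ = 8381 kg/m³, cost = 46.30 $/kg
  material W: σ_y = 718.0 MPa, ρ = 1591 kg/m³, cost = 110.2 $/kg
  material S: σ_y = 188.9 MPa, ρ = 2810 kg/m³, cost = 3.307 $/kg
  material Q: σ_y = 141.0 MPa, ρ = 8590 kg/m³, cost = 5.511 $/kg
  material S: M = 20.3 kN·m per $
  material W: M = 4.10 kN·m per $
  material A: M = 3.63 kN·m per $
  material J: M = 2.99 kN·m per $
  material Q: M = 2.98 kN·m per $
Highest index: material S.

material S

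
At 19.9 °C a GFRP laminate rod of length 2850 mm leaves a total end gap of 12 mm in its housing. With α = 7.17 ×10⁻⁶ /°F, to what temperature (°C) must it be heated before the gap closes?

346 °C

α = 7.17×10⁻⁶/°F × 9/5 = 12.9×10⁻⁶/K.
α·L₀·ΔT = 12.0 mm ⇒ ΔT = 12.0 / (12.9×10⁻⁶ × 2850.0) = 326.2 K.
T = 19.9 + 326.2 = 346.1 °C.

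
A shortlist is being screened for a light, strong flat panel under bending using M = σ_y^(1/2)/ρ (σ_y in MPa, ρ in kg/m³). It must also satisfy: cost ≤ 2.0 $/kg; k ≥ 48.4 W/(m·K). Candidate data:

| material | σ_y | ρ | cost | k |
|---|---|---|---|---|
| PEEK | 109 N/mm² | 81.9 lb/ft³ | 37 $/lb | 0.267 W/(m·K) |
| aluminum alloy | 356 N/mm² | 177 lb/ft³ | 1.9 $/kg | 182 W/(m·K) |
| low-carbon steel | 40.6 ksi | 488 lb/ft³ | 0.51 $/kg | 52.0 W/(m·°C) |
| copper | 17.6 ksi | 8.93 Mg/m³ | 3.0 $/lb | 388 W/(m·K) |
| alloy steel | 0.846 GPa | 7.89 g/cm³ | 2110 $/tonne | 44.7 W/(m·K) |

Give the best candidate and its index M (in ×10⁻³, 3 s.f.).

aluminum alloy, M = 6.65×10⁻³

Screen on constraints: cost ≤ 2.0 $/kg; k ≥ 48.4 W/(m·K). Survivors: aluminum alloy, low-carbon steel.
Convert each candidate to consistent units, then evaluate M:
  aluminum alloy: σ_y = 356.0 MPa, ρ = 2835 kg/m³
  low-carbon steel: σ_y = 279.9 MPa, ρ = 7817 kg/m³
  aluminum alloy: M = 6.65×10⁻³
  low-carbon steel: M = 2.14×10⁻³
Aluminum alloy has the largest M.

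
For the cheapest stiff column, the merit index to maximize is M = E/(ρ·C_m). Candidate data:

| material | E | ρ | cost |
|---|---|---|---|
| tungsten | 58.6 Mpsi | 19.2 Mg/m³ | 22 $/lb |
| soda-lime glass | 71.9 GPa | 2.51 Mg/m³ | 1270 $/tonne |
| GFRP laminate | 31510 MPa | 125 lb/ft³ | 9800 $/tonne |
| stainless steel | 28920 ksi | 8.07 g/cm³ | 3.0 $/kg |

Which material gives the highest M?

Normalizing units and computing the index:
  tungsten: E = 404.0 GPa, ρ = 19200 kg/m³, cost = 48.50 $/kg
  soda-lime glass: E = 71.90 GPa, ρ = 2510 kg/m³, cost = 1.270 $/kg
  GFRP laminate: E = 31.51 GPa, ρ = 2002 kg/m³, cost = 9.800 $/kg
  stainless steel: E = 199.4 GPa, ρ = 8070 kg/m³, cost = 3.000 $/kg
  soda-lime glass: M = 22.6 MN·m per $
  stainless steel: M = 8.24 MN·m per $
  GFRP laminate: M = 1.61 MN·m per $
  tungsten: M = 0.434 MN·m per $
Soda-lime glass ranks first.

soda-lime glass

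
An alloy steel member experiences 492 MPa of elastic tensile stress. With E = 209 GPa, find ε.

ε = σ/E = 492 / 209000 = 2.35×10⁻³.

2.35×10⁻³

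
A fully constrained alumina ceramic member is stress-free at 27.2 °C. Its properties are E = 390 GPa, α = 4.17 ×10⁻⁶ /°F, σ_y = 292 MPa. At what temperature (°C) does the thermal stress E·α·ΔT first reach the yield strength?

α = 4.17×10⁻⁶/°F × 9/5 = 7.51×10⁻⁶/K.
E·α·ΔT = 292.0 MPa ⇒ ΔT = 292.0 / (390.0×10³ × 7.51×10⁻⁶) = 99.75 K.
T = 27.2 + 99.75 = 126.9 °C.

127 °C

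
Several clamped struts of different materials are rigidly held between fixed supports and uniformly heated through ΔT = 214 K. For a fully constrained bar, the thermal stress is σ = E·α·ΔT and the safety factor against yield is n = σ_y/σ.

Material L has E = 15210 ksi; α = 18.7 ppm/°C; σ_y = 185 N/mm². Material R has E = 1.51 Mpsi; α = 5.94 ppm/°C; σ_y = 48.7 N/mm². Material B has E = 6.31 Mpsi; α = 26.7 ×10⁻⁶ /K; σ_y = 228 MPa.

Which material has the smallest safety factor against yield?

material L

Converting E to GPa, α to ×10⁻⁶/K, σ_y to MPa, then σ and n for each:
  material L: E = 104.9, α = 18.7, σ_y = 185.0 → σ = 420 MPa, n = 0.441
  material R: E = 10.41, α = 5.94, σ_y = 48.70 → σ = 13.2 MPa, n = 3.68
  material B: E = 43.51, α = 26.7, σ_y = 228.0 → σ = 249 MPa, n = 0.917
Smallest n: material L with n = 0.441.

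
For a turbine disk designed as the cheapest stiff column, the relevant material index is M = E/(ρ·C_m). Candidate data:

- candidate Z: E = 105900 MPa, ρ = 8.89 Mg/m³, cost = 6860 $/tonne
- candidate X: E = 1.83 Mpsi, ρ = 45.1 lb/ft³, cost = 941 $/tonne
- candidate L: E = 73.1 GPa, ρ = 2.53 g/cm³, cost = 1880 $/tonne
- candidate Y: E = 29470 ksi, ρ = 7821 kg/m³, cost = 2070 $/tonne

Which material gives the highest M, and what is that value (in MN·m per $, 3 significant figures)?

Convert each candidate to consistent units, then evaluate M:
  candidate Z: E = 105.9 GPa, ρ = 8890 kg/m³, cost = 6.860 $/kg
  candidate X: E = 12.62 GPa, ρ = 722.4 kg/m³, cost = 0.9410 $/kg
  candidate L: E = 73.10 GPa, ρ = 2530 kg/m³, cost = 1.880 $/kg
  candidate Y: E = 203.2 GPa, ρ = 7821 kg/m³, cost = 2.070 $/kg
  candidate X: M = 18.6 MN·m per $
  candidate L: M = 15.4 MN·m per $
  candidate Y: M = 12.6 MN·m per $
  candidate Z: M = 1.74 MN·m per $
Highest index: candidate X.

candidate X, M = 18.6 MN·m per $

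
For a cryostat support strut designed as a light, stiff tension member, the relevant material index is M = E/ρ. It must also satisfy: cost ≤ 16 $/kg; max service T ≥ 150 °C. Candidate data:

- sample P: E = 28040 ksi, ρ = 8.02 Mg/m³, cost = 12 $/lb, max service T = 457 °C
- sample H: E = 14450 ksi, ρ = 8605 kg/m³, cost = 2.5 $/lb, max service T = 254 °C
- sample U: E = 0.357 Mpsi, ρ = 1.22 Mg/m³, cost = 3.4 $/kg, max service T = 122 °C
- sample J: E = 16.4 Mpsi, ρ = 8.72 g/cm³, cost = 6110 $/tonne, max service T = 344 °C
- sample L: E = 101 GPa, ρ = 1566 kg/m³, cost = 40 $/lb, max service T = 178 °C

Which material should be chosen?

Screen on constraints: cost ≤ 16 $/kg; max service T ≥ 150 °C. Survivors: sample H, sample J.
In SI units:
  sample H: E = 99.63 GPa, ρ = 8605 kg/m³
  sample J: E = 113.1 GPa, ρ = 8720 kg/m³
  sample J: M = 13.0 MN·m/kg
  sample H: M = 11.6 MN·m/kg
Sample J has the largest M.

sample J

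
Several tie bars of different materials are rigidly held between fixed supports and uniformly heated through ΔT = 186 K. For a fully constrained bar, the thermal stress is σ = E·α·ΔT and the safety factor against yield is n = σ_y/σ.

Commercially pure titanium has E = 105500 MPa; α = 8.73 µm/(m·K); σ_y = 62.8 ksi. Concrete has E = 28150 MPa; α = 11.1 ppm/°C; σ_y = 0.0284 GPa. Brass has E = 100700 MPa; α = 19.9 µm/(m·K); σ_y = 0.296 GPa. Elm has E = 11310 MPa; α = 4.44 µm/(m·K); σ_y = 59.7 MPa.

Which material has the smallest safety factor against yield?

concrete

With everything in SI (GPa, ×10⁻⁶/K, MPa):
  commercially pure titanium: E = 105.5, α = 8.73, σ_y = 433.0 → σ = 171 MPa, n = 2.53
  concrete: E = 28.15, α = 11.1, σ_y = 28.40 → σ = 58.1 MPa, n = 0.489
  brass: E = 100.7, α = 19.9, σ_y = 296.0 → σ = 373 MPa, n = 0.794
  elm: E = 11.31, α = 4.44, σ_y = 59.70 → σ = 9.34 MPa, n = 6.39
The minimum is concrete at n = 0.489.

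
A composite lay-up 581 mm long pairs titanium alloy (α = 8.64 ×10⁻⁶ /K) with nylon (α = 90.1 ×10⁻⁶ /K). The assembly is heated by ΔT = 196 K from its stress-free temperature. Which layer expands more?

nylon

α(titanium alloy) = 8.64×10⁻⁶/K vs α(nylon) = 90.1×10⁻⁶/K.
Higher α expands more for the same ΔT: nylon.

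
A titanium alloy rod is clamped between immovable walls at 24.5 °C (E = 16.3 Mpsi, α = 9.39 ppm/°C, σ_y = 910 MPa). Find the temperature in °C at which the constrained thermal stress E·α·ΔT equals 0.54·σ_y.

490 °C

E = 16.3 Mpsi = 112.4 GPa.
E·α·ΔT = 491.4 MPa ⇒ ΔT = 491.4 / (112.4×10³ × 9.39×10⁻⁶) = 465.7 K.
T = 24.5 + 465.7 = 490.2 °C.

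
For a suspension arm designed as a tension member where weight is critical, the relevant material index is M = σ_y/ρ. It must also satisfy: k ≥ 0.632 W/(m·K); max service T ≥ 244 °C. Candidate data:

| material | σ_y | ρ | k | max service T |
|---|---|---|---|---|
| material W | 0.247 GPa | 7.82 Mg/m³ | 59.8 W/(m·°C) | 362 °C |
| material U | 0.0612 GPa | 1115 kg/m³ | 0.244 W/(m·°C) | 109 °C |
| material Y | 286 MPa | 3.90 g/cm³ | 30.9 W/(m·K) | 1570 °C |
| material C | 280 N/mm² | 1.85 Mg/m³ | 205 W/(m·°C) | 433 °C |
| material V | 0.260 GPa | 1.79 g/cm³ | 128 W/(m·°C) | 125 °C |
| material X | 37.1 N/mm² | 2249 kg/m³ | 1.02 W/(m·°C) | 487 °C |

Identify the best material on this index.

material C

Screen on constraints: k ≥ 0.632 W/(m·K); max service T ≥ 244 °C. Survivors: material W, material Y, material C, material X.
Normalizing units and computing the index:
  material W: σ_y = 247.0 MPa, ρ = 7820 kg/m³
  material Y: σ_y = 286.0 MPa, ρ = 3900 kg/m³
  material C: σ_y = 280.0 MPa, ρ = 1850 kg/m³
  material X: σ_y = 37.10 MPa, ρ = 2249 kg/m³
  material C: M = 151 kN·m/kg
  material Y: M = 73.3 kN·m/kg
  material W: M = 31.6 kN·m/kg
  material X: M = 16.5 kN·m/kg
The maximum is for material C.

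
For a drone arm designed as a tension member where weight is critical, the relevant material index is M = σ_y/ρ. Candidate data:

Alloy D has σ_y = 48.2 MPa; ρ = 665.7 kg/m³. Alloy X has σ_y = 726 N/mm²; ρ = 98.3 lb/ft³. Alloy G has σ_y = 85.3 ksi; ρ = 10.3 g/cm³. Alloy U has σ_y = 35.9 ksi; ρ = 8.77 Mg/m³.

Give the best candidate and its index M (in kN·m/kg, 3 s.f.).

Putting every candidate on a common basis:
  alloy D: σ_y = 48.20 MPa, ρ = 665.7 kg/m³
  alloy X: σ_y = 726.0 MPa, ρ = 1575 kg/m³
  alloy G: σ_y = 588.1 MPa, ρ = 10300 kg/m³
  alloy U: σ_y = 247.5 MPa, ρ = 8770 kg/m³
  alloy X: M = 461 kN·m/kg
  alloy D: M = 72.4 kN·m/kg
  alloy G: M = 57.1 kN·m/kg
  alloy U: M = 28.2 kN·m/kg
Alloy X ranks first.

alloy X, M = 461 kN·m/kg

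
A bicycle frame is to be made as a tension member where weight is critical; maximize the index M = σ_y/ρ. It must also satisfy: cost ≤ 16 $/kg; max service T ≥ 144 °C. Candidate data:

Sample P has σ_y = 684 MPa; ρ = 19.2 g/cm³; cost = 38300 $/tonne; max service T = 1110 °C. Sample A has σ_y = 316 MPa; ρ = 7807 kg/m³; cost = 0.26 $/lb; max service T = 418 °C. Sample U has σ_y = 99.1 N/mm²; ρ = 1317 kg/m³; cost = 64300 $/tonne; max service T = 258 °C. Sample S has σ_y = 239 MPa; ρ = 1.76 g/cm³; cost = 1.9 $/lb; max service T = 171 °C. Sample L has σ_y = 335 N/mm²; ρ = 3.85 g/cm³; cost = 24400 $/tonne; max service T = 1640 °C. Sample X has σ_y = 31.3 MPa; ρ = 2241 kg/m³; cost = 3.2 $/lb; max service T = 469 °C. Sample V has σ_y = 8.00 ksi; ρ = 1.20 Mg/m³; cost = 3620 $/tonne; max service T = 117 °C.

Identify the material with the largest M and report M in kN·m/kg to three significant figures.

sample S, M = 136 kN·m/kg

Screen on constraints: cost ≤ 16 $/kg; max service T ≥ 144 °C. Survivors: sample A, sample S, sample X.
In SI units:
  sample A: σ_y = 316.0 MPa, ρ = 7807 kg/m³
  sample S: σ_y = 239.0 MPa, ρ = 1760 kg/m³
  sample X: σ_y = 31.30 MPa, ρ = 2241 kg/m³
  sample S: M = 136 kN·m/kg
  sample A: M = 40.5 kN·m/kg
  sample X: M = 14.0 kN·m/kg
Highest index: sample S.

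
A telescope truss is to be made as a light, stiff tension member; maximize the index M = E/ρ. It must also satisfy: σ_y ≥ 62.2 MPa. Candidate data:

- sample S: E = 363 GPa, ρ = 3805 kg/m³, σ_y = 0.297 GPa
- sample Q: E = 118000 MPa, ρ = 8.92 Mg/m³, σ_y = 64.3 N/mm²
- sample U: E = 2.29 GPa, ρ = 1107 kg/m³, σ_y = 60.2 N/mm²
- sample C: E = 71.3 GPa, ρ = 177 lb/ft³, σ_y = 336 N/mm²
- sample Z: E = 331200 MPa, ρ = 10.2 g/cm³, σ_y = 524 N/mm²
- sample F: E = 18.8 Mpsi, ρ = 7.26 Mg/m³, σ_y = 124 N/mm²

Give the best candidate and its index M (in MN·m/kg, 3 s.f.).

Screen on constraints: σ_y ≥ 62.2 MPa. Survivors: sample S, sample Q, sample C, sample Z, sample F.
Putting every candidate on a common basis:
  sample S: E = 363.0 GPa, ρ = 3805 kg/m³
  sample Q: E = 118.0 GPa, ρ = 8920 kg/m³
  sample C: E = 71.30 GPa, ρ = 2835 kg/m³
  sample Z: E = 331.2 GPa, ρ = 10200 kg/m³
  sample F: E = 129.6 GPa, ρ = 7260 kg/m³
  sample S: M = 95.4 MN·m/kg
  sample Z: M = 32.5 MN·m/kg
  sample C: M = 25.1 MN·m/kg
  sample F: M = 17.9 MN·m/kg
  sample Q: M = 13.2 MN·m/kg
Sample S ranks first.

sample S, M = 95.4 MN·m/kg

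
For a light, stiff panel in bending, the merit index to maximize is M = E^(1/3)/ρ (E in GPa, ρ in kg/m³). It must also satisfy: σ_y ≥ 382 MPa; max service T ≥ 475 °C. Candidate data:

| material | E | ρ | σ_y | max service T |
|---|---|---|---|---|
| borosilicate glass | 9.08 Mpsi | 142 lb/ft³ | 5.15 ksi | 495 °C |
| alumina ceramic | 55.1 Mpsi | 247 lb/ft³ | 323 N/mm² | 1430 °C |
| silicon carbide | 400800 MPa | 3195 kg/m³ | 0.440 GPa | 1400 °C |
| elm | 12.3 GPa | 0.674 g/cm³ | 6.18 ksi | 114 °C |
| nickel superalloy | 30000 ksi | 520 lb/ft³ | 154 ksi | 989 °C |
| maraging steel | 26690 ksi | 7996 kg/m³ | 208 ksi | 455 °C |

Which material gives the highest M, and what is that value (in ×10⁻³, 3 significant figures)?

Screen on constraints: σ_y ≥ 382 MPa; max service T ≥ 475 °C. Survivors: silicon carbide, nickel superalloy.
In SI units:
  silicon carbide: E = 400.8 GPa, ρ = 3195 kg/m³
  nickel superalloy: E = 206.8 GPa, ρ = 8330 kg/m³
  silicon carbide: M = 2.31×10⁻³
  nickel superalloy: M = 0.710×10⁻³
Silicon carbide ranks first.

silicon carbide, M = 2.31×10⁻³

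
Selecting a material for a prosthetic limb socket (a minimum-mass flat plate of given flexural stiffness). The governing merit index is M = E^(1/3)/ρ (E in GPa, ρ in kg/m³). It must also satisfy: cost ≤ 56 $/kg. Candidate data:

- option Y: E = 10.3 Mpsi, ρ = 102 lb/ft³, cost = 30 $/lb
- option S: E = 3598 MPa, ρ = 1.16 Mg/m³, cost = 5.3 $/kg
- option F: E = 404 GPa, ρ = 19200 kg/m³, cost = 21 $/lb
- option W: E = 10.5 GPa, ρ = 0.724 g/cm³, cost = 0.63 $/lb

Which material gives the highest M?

Screen on constraints: cost ≤ 56 $/kg. Survivors: option S, option F, option W.
Putting every candidate on a common basis:
  option S: E = 3.598 GPa, ρ = 1160 kg/m³
  option F: E = 404.0 GPa, ρ = 19200 kg/m³
  option W: E = 10.50 GPa, ρ = 724.0 kg/m³
  option W: M = 3.02×10⁻³
  option S: M = 1.32×10⁻³
  option F: M = 0.385×10⁻³
Option W ranks first.

option W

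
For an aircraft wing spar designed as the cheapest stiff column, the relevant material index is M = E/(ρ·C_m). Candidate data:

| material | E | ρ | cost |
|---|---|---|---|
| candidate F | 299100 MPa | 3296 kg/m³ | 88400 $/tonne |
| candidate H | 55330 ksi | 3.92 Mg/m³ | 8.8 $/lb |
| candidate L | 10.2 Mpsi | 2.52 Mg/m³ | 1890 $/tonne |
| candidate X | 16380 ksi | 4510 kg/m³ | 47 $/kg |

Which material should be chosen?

candidate L

Normalizing units and computing the index:
  candidate F: E = 299.1 GPa, ρ = 3296 kg/m³, cost = 88.40 $/kg
  candidate H: E = 381.5 GPa, ρ = 3920 kg/m³, cost = 19.40 $/kg
  candidate L: E = 70.33 GPa, ρ = 2520 kg/m³, cost = 1.890 $/kg
  candidate X: E = 112.9 GPa, ρ = 4510 kg/m³, cost = 47.00 $/kg
  candidate L: M = 14.8 MN·m per $
  candidate H: M = 5.02 MN·m per $
  candidate F: M = 1.03 MN·m per $
  candidate X: M = 0.533 MN·m per $
Candidate L ranks first.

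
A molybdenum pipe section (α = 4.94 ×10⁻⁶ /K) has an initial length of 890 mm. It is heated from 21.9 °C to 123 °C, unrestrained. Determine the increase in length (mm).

ΔT = 123 − 21.9 = 101.1 K.
ΔL = α·L₀·ΔT = 4.94×10⁻⁶ × 890 mm × 101.1 K = 0.444 mm.

0.444 mm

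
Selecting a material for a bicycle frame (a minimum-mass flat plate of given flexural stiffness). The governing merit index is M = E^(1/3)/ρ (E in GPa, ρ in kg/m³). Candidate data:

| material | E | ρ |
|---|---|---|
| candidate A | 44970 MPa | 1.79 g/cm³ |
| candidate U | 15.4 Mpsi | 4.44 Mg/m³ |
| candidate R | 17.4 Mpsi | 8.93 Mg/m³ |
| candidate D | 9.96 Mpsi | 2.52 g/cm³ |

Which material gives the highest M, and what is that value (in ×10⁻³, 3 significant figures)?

candidate A, M = 1.99×10⁻³

After converting to SI:
  candidate A: E = 44.97 GPa, ρ = 1790 kg/m³
  candidate U: E = 106.2 GPa, ρ = 4440 kg/m³
  candidate R: E = 120.0 GPa, ρ = 8930 kg/m³
  candidate D: E = 68.67 GPa, ρ = 2520 kg/m³
  candidate A: M = 1.99×10⁻³
  candidate D: M = 1.63×10⁻³
  candidate U: M = 1.07×10⁻³
  candidate R: M = 0.552×10⁻³
Candidate A ranks first.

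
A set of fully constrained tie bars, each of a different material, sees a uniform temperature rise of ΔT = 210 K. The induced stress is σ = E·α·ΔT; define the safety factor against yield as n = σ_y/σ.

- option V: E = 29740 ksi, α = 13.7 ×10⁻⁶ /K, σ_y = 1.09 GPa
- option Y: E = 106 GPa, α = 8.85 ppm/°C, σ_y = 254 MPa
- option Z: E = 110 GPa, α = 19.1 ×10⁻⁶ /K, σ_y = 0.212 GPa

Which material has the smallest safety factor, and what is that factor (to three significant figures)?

option Z, n = 0.480

Per material, after unit conversion:
  option V: E = 205.1, α = 13.7, σ_y = 1090 → σ = 590 MPa, n = 1.85
  option Y: E = 106.0, α = 8.85, σ_y = 254.0 → σ = 197 MPa, n = 1.29
  option Z: E = 110.0, α = 19.1, σ_y = 212.0 → σ = 441 MPa, n = 0.480
The minimum is option Z at n = 0.480.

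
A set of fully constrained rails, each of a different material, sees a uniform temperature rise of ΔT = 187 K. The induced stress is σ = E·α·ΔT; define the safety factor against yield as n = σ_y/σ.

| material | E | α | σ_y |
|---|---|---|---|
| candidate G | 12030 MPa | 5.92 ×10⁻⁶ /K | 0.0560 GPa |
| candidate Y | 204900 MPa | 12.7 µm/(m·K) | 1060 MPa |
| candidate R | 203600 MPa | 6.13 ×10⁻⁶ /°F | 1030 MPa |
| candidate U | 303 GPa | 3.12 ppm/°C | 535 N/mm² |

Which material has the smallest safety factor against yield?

With everything in SI (GPa, ×10⁻⁶/K, MPa):
  candidate G: E = 12.03, α = 5.92, σ_y = 56.00 → σ = 13.3 MPa, n = 4.20
  candidate Y: E = 204.9, α = 12.7, σ_y = 1060 → σ = 487 MPa, n = 2.18
  candidate R: E = 203.6, α = 11.0, σ_y = 1030 → σ = 420 MPa, n = 2.45
  candidate U: E = 303.0, α = 3.12, σ_y = 535.0 → σ = 177 MPa, n = 3.03
Smallest n: candidate Y with n = 2.18.

candidate Y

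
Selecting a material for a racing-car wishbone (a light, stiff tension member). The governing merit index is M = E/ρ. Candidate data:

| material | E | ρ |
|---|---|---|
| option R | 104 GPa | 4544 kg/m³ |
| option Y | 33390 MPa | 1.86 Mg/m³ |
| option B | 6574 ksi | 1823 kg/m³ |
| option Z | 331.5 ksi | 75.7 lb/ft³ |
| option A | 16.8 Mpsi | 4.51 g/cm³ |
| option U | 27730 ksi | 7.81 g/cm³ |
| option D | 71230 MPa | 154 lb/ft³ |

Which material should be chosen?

Convert each candidate to consistent units, then evaluate M:
  option R: E = 104.0 GPa, ρ = 4544 kg/m³
  option Y: E = 33.39 GPa, ρ = 1860 kg/m³
  option B: E = 45.33 GPa, ρ = 1823 kg/m³
  option Z: E = 2.286 GPa, ρ = 1213 kg/m³
  option A: E = 115.8 GPa, ρ = 4510 kg/m³
  option U: E = 191.2 GPa, ρ = 7810 kg/m³
  option D: E = 71.23 GPa, ρ = 2467 kg/m³
  option D: M = 28.9 MN·m/kg
  option A: M = 25.7 MN·m/kg
  option B: M = 24.9 MN·m/kg
  option U: M = 24.5 MN·m/kg
  option R: M = 22.9 MN·m/kg
  option Y: M = 18.0 MN·m/kg
  option Z: M = 1.88 MN·m/kg
Highest index: option D.

option D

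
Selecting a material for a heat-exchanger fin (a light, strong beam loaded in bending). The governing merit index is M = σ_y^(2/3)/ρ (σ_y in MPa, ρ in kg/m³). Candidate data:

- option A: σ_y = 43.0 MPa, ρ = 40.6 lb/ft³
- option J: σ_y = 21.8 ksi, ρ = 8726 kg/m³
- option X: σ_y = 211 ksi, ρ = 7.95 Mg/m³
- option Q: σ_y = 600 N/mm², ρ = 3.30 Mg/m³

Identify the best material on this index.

Convert each candidate to consistent units, then evaluate M:
  option A: σ_y = 43.00 MPa, ρ = 650.3 kg/m³
  option J: σ_y = 150.3 MPa, ρ = 8726 kg/m³
  option X: σ_y = 1455 MPa, ρ = 7950 kg/m³
  option Q: σ_y = 600.0 MPa, ρ = 3300 kg/m³
  option Q: M = 21.6×10⁻³
  option A: M = 18.9×10⁻³
  option X: M = 16.1×10⁻³
  option J: M = 3.24×10⁻³
Option Q has the largest M.

option Q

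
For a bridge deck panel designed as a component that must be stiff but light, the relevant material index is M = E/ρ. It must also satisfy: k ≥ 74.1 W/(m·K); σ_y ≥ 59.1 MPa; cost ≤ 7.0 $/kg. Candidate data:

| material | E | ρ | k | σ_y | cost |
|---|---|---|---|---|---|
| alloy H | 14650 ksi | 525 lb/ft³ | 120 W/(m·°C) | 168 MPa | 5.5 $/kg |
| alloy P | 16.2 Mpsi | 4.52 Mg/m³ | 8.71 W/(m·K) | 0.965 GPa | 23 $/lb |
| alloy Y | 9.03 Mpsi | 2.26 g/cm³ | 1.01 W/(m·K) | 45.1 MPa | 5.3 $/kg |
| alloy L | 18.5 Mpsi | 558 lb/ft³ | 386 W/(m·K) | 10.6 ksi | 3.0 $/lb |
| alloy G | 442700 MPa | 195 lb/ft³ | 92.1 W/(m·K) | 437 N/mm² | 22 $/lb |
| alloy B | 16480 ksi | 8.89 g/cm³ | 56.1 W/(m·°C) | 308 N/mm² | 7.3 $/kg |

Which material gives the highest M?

Screen on constraints: k ≥ 74.1 W/(m·K); σ_y ≥ 59.1 MPa; cost ≤ 7.0 $/kg. Survivors: alloy H, alloy L.
After converting to SI:
  alloy H: E = 101.0 GPa, ρ = 8410 kg/m³
  alloy L: E = 127.6 GPa, ρ = 8938 kg/m³
  alloy L: M = 14.3 MN·m/kg
  alloy H: M = 12.0 MN·m/kg
Alloy L ranks first.

alloy L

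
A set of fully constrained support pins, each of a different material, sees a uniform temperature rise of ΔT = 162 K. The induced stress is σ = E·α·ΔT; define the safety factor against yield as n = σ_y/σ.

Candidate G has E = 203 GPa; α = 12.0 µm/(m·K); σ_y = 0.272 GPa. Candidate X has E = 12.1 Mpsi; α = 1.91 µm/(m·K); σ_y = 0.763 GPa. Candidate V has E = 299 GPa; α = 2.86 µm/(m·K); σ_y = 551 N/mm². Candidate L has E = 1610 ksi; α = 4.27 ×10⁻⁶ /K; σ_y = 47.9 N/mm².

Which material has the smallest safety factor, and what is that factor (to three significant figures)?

With everything in SI (GPa, ×10⁻⁶/K, MPa):
  candidate G: E = 203.0, α = 12.0, σ_y = 272.0 → σ = 395 MPa, n = 0.689
  candidate X: E = 83.43, α = 1.91, σ_y = 763.0 → σ = 25.8 MPa, n = 29.6
  candidate V: E = 299.0, α = 2.86, σ_y = 551.0 → σ = 139 MPa, n = 3.98
  candidate L: E = 11.10, α = 4.27, σ_y = 47.90 → σ = 7.68 MPa, n = 6.24
Candidate G has the lowest safety factor, n = 0.689.

candidate G, n = 0.689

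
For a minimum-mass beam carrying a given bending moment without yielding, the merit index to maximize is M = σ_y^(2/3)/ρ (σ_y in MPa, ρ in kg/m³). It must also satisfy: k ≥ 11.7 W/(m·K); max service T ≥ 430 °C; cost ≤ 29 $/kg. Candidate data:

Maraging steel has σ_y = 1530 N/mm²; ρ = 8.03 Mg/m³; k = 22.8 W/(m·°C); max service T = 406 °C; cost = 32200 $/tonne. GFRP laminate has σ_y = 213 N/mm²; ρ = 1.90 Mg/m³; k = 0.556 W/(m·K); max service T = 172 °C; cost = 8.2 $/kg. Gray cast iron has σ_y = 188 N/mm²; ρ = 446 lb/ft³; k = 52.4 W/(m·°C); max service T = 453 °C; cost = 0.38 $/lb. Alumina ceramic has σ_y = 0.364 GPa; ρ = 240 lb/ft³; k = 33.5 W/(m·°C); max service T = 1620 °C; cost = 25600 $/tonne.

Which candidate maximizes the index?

Screen on constraints: k ≥ 11.7 W/(m·K); max service T ≥ 430 °C; cost ≤ 29 $/kg. Survivors: gray cast iron, alumina ceramic.
Normalizing units and computing the index:
  gray cast iron: σ_y = 188.0 MPa, ρ = 7144 kg/m³
  alumina ceramic: σ_y = 364.0 MPa, ρ = 3844 kg/m³
  alumina ceramic: M = 13.3×10⁻³
  gray cast iron: M = 4.59×10⁻³
Alumina ceramic ranks first.

alumina ceramic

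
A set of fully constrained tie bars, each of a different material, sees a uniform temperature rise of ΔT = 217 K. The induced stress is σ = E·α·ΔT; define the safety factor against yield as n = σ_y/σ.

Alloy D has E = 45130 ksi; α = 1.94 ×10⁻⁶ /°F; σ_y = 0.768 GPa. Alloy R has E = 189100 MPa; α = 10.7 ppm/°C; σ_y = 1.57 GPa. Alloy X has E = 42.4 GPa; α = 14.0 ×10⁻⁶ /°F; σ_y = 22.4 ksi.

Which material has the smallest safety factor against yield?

alloy X

Converting E to GPa, α to ×10⁻⁶/K, σ_y to MPa, then σ and n for each:
  alloy D: E = 311.2, α = 3.49, σ_y = 768.0 → σ = 236 MPa, n = 3.26
  alloy R: E = 189.1, α = 10.7, σ_y = 1570 → σ = 439 MPa, n = 3.58
  alloy X: E = 42.40, α = 25.2, σ_y = 154.4 → σ = 232 MPa, n = 0.666
Smallest n: alloy X with n = 0.666.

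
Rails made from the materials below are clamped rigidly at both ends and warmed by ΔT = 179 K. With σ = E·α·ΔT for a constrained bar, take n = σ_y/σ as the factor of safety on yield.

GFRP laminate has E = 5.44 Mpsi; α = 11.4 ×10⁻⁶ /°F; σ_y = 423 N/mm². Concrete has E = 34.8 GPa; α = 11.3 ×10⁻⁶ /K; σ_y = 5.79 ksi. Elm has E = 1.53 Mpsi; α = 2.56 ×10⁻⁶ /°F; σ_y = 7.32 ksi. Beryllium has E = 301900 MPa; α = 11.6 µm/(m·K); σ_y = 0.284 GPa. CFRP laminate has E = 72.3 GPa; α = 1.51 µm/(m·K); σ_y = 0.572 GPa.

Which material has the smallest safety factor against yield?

In consistent units (E in GPa, α in ×10⁻⁶/K, σ_y in MPa):
  GFRP laminate: E = 37.51, α = 20.5, σ_y = 423.0 → σ = 138 MPa, n = 3.07
  concrete: E = 34.80, α = 11.3, σ_y = 39.92 → σ = 70.4 MPa, n = 0.567
  elm: E = 10.55, α = 4.61, σ_y = 50.47 → σ = 8.70 MPa, n = 5.80
  beryllium: E = 301.9, α = 11.6, σ_y = 284.0 → σ = 627 MPa, n = 0.453
  CFRP laminate: E = 72.30, α = 1.51, σ_y = 572.0 → σ = 19.5 MPa, n = 29.3
Smallest n: beryllium with n = 0.453.

beryllium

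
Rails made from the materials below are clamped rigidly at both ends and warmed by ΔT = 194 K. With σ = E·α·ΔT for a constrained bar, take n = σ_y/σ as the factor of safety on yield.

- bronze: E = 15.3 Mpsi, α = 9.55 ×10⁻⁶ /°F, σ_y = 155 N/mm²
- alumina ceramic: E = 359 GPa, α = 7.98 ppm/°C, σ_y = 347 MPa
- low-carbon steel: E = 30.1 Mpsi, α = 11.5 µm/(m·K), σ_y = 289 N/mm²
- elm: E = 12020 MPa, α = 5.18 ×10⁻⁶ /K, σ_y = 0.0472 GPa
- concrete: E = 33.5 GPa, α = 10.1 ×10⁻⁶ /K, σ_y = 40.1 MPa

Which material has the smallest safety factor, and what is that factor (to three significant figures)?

Converting E to GPa, α to ×10⁻⁶/K, σ_y to MPa, then σ and n for each:
  bronze: E = 105.5, α = 17.2, σ_y = 155.0 → σ = 352 MPa, n = 0.441
  alumina ceramic: E = 359.0, α = 7.98, σ_y = 347.0 → σ = 556 MPa, n = 0.624
  low-carbon steel: E = 207.5, α = 11.5, σ_y = 289.0 → σ = 463 MPa, n = 0.624
  elm: E = 12.02, α = 5.18, σ_y = 47.20 → σ = 12.1 MPa, n = 3.91
  concrete: E = 33.50, α = 10.1, σ_y = 40.10 → σ = 65.6 MPa, n = 0.611
Smallest n: bronze with n = 0.441.

bronze, n = 0.441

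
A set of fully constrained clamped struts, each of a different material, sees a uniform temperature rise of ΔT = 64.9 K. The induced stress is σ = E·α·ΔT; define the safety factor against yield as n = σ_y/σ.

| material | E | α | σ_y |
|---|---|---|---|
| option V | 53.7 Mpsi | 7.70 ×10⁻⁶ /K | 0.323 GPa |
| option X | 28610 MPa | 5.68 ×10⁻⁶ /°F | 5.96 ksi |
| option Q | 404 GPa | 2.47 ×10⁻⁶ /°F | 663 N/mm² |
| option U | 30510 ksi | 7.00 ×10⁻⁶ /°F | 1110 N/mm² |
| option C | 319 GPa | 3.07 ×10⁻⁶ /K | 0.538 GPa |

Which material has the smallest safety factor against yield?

option V

Converting E to GPa, α to ×10⁻⁶/K, σ_y to MPa, then σ and n for each:
  option V: E = 370.2, α = 7.70, σ_y = 323.0 → σ = 185 MPa, n = 1.75
  option X: E = 28.61, α = 10.2, σ_y = 41.09 → σ = 19.0 MPa, n = 2.16
  option Q: E = 404.0, α = 4.45, σ_y = 663.0 → σ = 117 MPa, n = 5.69
  option U: E = 210.4, α = 12.6, σ_y = 1110 → σ = 172 MPa, n = 6.45
  option C: E = 319.0, α = 3.07, σ_y = 538.0 → σ = 63.6 MPa, n = 8.46
Smallest n: option V with n = 1.75.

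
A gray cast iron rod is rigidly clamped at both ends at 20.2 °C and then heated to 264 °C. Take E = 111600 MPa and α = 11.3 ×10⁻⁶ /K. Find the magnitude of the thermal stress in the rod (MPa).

307 MPa

E = 111600 MPa = 111.6 GPa.
ΔT = 243.8 K. Constrained thermal stress σ = E·α·ΔT = 111.6×10³ MPa × 11.3×10⁻⁶ × 243.8 = 307 MPa (compressive).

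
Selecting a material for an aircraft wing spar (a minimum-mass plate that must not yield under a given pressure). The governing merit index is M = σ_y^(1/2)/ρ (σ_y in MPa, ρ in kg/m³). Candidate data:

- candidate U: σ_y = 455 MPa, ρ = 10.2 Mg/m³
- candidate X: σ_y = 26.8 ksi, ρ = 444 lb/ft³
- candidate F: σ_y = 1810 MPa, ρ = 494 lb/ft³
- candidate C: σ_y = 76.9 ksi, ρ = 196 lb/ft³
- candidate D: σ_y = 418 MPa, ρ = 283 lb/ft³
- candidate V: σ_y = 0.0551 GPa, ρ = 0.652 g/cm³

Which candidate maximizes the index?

candidate V

Convert each candidate to consistent units, then evaluate M:
  candidate U: σ_y = 455.0 MPa, ρ = 10200 kg/m³
  candidate X: σ_y = 184.8 MPa, ρ = 7112 kg/m³
  candidate F: σ_y = 1810 MPa, ρ = 7913 kg/m³
  candidate C: σ_y = 530.2 MPa, ρ = 3140 kg/m³
  candidate D: σ_y = 418.0 MPa, ρ = 4533 kg/m³
  candidate V: σ_y = 55.10 MPa, ρ = 652.0 kg/m³
  candidate V: M = 11.4×10⁻³
  candidate C: M = 7.33×10⁻³
  candidate F: M = 5.38×10⁻³
  candidate D: M = 4.51×10⁻³
  candidate U: M = 2.09×10⁻³
  candidate X: M = 1.91×10⁻³
Candidate V has the largest M.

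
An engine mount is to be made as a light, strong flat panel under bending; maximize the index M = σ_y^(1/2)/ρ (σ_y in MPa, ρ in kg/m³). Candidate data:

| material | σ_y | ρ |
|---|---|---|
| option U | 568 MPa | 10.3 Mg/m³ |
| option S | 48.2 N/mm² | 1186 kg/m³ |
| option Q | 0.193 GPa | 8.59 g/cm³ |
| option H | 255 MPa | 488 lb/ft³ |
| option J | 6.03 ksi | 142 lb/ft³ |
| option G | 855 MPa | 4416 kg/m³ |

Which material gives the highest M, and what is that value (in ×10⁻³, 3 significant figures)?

Normalizing units and computing the index:
  option U: σ_y = 568.0 MPa, ρ = 10300 kg/m³
  option S: σ_y = 48.20 MPa, ρ = 1186 kg/m³
  option Q: σ_y = 193.0 MPa, ρ = 8590 kg/m³
  option H: σ_y = 255.0 MPa, ρ = 7817 kg/m³
  option J: σ_y = 41.58 MPa, ρ = 2275 kg/m³
  option G: σ_y = 855.0 MPa, ρ = 4416 kg/m³
  option G: M = 6.62×10⁻³
  option S: M = 5.85×10⁻³
  option J: M = 2.83×10⁻³
  option U: M = 2.31×10⁻³
  option H: M = 2.04×10⁻³
  option Q: M = 1.62×10⁻³
Highest index: option G.

option G, M = 6.62×10⁻³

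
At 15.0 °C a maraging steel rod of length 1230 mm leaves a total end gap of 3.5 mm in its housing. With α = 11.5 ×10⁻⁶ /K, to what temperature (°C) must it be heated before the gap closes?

262 °C

α·L₀·ΔT = 3.5 mm ⇒ ΔT = 3.5 / (11.5×10⁻⁶ × 1230.0) = 247.4 K.
T = 15.0 + 247.4 = 262.4 °C.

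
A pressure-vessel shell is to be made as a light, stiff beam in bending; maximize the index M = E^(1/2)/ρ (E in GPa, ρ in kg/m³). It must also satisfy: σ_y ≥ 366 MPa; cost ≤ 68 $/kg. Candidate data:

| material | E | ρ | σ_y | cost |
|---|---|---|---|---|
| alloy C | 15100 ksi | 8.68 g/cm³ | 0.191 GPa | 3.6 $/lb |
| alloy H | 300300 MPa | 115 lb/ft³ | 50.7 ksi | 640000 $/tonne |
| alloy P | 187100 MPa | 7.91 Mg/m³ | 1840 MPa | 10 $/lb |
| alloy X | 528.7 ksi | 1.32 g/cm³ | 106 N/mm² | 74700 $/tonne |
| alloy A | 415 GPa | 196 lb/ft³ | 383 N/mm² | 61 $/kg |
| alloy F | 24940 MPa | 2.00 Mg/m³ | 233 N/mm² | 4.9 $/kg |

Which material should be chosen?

Screen on constraints: σ_y ≥ 366 MPa; cost ≤ 68 $/kg. Survivors: alloy P, alloy A.
Normalizing units and computing the index:
  alloy P: E = 187.1 GPa, ρ = 7910 kg/m³
  alloy A: E = 415.0 GPa, ρ = 3140 kg/m³
  alloy A: M = 6.49×10⁻³
  alloy P: M = 1.73×10⁻³
Alloy A has the largest M.

alloy A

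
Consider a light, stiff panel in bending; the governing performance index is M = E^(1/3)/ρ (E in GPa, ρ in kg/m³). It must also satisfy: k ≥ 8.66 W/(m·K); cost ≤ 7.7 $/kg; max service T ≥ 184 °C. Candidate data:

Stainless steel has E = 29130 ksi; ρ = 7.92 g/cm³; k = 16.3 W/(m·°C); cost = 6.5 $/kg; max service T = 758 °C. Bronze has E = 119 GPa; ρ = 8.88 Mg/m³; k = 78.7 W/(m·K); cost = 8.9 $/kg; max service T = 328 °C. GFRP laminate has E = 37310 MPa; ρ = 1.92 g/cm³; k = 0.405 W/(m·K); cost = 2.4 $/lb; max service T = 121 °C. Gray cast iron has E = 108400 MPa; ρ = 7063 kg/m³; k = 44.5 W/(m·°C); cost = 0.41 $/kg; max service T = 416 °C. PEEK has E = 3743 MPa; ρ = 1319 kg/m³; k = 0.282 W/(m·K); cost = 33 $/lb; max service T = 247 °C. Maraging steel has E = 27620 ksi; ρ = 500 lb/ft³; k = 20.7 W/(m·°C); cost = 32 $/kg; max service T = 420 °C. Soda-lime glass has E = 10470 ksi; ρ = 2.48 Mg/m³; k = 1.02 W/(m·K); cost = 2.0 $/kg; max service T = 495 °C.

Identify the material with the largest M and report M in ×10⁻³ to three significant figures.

stainless steel, M = 0.739×10⁻³

Screen on constraints: k ≥ 8.66 W/(m·K); cost ≤ 7.7 $/kg; max service T ≥ 184 °C. Survivors: stainless steel, gray cast iron.
Convert each candidate to consistent units, then evaluate M:
  stainless steel: E = 200.8 GPa, ρ = 7920 kg/m³
  gray cast iron: E = 108.4 GPa, ρ = 7063 kg/m³
  stainless steel: M = 0.739×10⁻³
  gray cast iron: M = 0.675×10⁻³
Highest index: stainless steel.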